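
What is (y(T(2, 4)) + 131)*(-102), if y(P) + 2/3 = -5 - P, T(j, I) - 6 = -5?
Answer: -12682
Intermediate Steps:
T(j, I) = 1 (T(j, I) = 6 - 5 = 1)
y(P) = -17/3 - P (y(P) = -⅔ + (-5 - P) = -17/3 - P)
(y(T(2, 4)) + 131)*(-102) = ((-17/3 - 1*1) + 131)*(-102) = ((-17/3 - 1) + 131)*(-102) = (-20/3 + 131)*(-102) = (373/3)*(-102) = -12682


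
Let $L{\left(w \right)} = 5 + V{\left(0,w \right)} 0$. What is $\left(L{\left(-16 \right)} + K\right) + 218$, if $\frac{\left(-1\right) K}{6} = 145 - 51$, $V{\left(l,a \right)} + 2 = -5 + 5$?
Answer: $-341$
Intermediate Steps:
$V{\left(l,a \right)} = -2$ ($V{\left(l,a \right)} = -2 + \left(-5 + 5\right) = -2 + 0 = -2$)
$L{\left(w \right)} = 5$ ($L{\left(w \right)} = 5 - 0 = 5 + 0 = 5$)
$K = -564$ ($K = - 6 \left(145 - 51\right) = \left(-6\right) 94 = -564$)
$\left(L{\left(-16 \right)} + K\right) + 218 = \left(5 - 564\right) + 218 = -559 + 218 = -341$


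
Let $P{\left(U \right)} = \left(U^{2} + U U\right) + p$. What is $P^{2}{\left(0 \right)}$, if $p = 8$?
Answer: $64$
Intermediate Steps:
$P{\left(U \right)} = 8 + 2 U^{2}$ ($P{\left(U \right)} = \left(U^{2} + U U\right) + 8 = \left(U^{2} + U^{2}\right) + 8 = 2 U^{2} + 8 = 8 + 2 U^{2}$)
$P^{2}{\left(0 \right)} = \left(8 + 2 \cdot 0^{2}\right)^{2} = \left(8 + 2 \cdot 0\right)^{2} = \left(8 + 0\right)^{2} = 8^{2} = 64$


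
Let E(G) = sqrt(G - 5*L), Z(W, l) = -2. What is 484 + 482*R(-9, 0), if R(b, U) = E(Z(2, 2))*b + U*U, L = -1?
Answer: 484 - 4338*sqrt(3) ≈ -7029.6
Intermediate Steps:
E(G) = sqrt(5 + G) (E(G) = sqrt(G - 5*(-1)) = sqrt(G + 5) = sqrt(5 + G))
R(b, U) = U**2 + b*sqrt(3) (R(b, U) = sqrt(5 - 2)*b + U*U = sqrt(3)*b + U**2 = b*sqrt(3) + U**2 = U**2 + b*sqrt(3))
484 + 482*R(-9, 0) = 484 + 482*(0**2 - 9*sqrt(3)) = 484 + 482*(0 - 9*sqrt(3)) = 484 + 482*(-9*sqrt(3)) = 484 - 4338*sqrt(3)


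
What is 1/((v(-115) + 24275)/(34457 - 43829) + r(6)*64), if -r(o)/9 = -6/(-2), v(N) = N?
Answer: -2343/4054744 ≈ -0.00057784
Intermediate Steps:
r(o) = -27 (r(o) = -(-54)/(-2) = -(-54)*(-1)/2 = -9*3 = -27)
1/((v(-115) + 24275)/(34457 - 43829) + r(6)*64) = 1/((-115 + 24275)/(34457 - 43829) - 27*64) = 1/(24160/(-9372) - 1728) = 1/(24160*(-1/9372) - 1728) = 1/(-6040/2343 - 1728) = 1/(-4054744/2343) = -2343/4054744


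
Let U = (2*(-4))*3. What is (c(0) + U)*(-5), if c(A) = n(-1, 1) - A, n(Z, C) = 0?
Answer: 120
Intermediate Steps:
U = -24 (U = -8*3 = -24)
c(A) = -A (c(A) = 0 - A = -A)
(c(0) + U)*(-5) = (-1*0 - 24)*(-5) = (0 - 24)*(-5) = -24*(-5) = 120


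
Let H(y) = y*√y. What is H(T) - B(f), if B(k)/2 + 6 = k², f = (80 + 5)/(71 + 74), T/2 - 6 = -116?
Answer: 9514/841 - 440*I*√55 ≈ 11.313 - 3263.1*I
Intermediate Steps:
T = -220 (T = 12 + 2*(-116) = 12 - 232 = -220)
H(y) = y^(3/2)
f = 17/29 (f = 85/145 = 85*(1/145) = 17/29 ≈ 0.58621)
B(k) = -12 + 2*k²
H(T) - B(f) = (-220)^(3/2) - (-12 + 2*(17/29)²) = -440*I*√55 - (-12 + 2*(289/841)) = -440*I*√55 - (-12 + 578/841) = -440*I*√55 - 1*(-9514/841) = -440*I*√55 + 9514/841 = 9514/841 - 440*I*√55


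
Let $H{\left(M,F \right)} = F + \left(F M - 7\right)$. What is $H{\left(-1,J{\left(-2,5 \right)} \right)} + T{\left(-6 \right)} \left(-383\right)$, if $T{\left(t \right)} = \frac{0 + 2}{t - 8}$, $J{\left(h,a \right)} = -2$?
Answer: $\frac{334}{7} \approx 47.714$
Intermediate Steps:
$T{\left(t \right)} = \frac{2}{-8 + t}$
$H{\left(M,F \right)} = -7 + F + F M$ ($H{\left(M,F \right)} = F + \left(-7 + F M\right) = -7 + F + F M$)
$H{\left(-1,J{\left(-2,5 \right)} \right)} + T{\left(-6 \right)} \left(-383\right) = \left(-7 - 2 - -2\right) + \frac{2}{-8 - 6} \left(-383\right) = \left(-7 - 2 + 2\right) + \frac{2}{-14} \left(-383\right) = -7 + 2 \left(- \frac{1}{14}\right) \left(-383\right) = -7 - - \frac{383}{7} = -7 + \frac{383}{7} = \frac{334}{7}$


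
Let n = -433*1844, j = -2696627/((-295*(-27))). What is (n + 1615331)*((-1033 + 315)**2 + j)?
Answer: 1117341264421669/2655 ≈ 4.2084e+11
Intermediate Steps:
j = -2696627/7965 ≈ -338.56
n = -798452
(n + 1615331)*((-1033 + 315)**2 + j) = (-798452 + 1615331)*((-1033 + 315)**2 - 2696627/7965) = 816879*((-718)**2 - 2696627/7965) = 816879*(515524 - 2696627/7965) = 816879*(4103452033/7965) = 1117341264421669/2655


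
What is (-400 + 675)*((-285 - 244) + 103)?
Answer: -117150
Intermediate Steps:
(-400 + 675)*((-285 - 244) + 103) = 275*(-529 + 103) = 275*(-426) = -117150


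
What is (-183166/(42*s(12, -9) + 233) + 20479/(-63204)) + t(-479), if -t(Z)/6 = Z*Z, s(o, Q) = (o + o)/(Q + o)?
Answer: -49520013199511/35963076 ≈ -1.3770e+6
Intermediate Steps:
s(o, Q) = 2*o/(Q + o) (s(o, Q) = (2*o)/(Q + o) = 2*o/(Q + o))
t(Z) = -6*Z² (t(Z) = -6*Z*Z = -6*Z²)
(-183166/(42*s(12, -9) + 233) + 20479/(-63204)) + t(-479) = (-183166/(42*(2*12/(-9 + 12)) + 233) + 20479/(-63204)) - 6*(-479)² = (-183166/(42*(2*12/3) + 233) + 20479*(-1/63204)) - 6*229441 = (-183166/(42*(2*12*(⅓)) + 233) - 20479/63204) - 1376646 = (-183166/(42*8 + 233) - 20479/63204) - 1376646 = (-183166/(336 + 233) - 20479/63204) - 1376646 = (-183166/569 - 20479/63204) - 1376646 = -11588476415/35963076 - 1376646 = -49520013199511/35963076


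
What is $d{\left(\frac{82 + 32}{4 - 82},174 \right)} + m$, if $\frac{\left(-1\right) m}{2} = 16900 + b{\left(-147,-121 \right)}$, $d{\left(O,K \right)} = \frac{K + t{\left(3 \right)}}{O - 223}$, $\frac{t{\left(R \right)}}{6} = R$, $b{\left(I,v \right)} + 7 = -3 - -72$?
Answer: $- \frac{49496364}{1459} \approx -33925.0$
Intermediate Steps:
$b{\left(I,v \right)} = 62$ ($b{\left(I,v \right)} = -7 - -69 = -7 + \left(-3 + 72\right) = -7 + 69 = 62$)
$t{\left(R \right)} = 6 R$
$d{\left(O,K \right)} = \frac{18 + K}{-223 + O}$ ($d{\left(O,K \right)} = \frac{K + 6 \cdot 3}{O - 223} = \frac{K + 18}{-223 + O} = \frac{18 + K}{-223 + O}$)
$m = -33924$ ($m = - 2 \left(16900 + 62\right) = \left(-2\right) 16962 = -33924$)
$d{\left(\frac{82 + 32}{4 - 82},174 \right)} + m = \frac{18 + 174}{-223 + \frac{82 + 32}{4 - 82}} - 33924 = \frac{1}{-223 + \frac{114}{-78}} \cdot 192 - 33924 = \frac{1}{-223 + 114 \left(- \frac{1}{78}\right)} 192 - 33924 = \frac{1}{-223 - \frac{19}{13}} \cdot 192 - 33924 = \frac{1}{- \frac{2918}{13}} \cdot 192 - 33924 = \left(- \frac{13}{2918}\right) 192 - 33924 = - \frac{1248}{1459} - 33924 = - \frac{49496364}{1459}$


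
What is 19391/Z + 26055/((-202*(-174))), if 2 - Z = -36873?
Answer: 547444331/432027500 ≈ 1.2672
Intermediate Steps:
Z = 36875 (Z = 2 - 1*(-36873) = 2 + 36873 = 36875)
19391/Z + 26055/((-202*(-174))) = 19391/36875 + 26055/((-202*(-174))) = 19391*(1/36875) + 26055/35148 = 19391/36875 + 26055*(1/35148) = 19391/36875 + 8685/11716 = 547444331/432027500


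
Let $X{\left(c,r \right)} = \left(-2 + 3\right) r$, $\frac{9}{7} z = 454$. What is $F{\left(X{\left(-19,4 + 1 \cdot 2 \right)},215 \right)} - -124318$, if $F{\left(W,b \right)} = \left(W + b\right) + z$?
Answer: $\frac{1124029}{9} \approx 1.2489 \cdot 10^{5}$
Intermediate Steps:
$z = \frac{3178}{9}$ ($z = \frac{7}{9} \cdot 454 = \frac{3178}{9} \approx 353.11$)
$X{\left(c,r \right)} = r$ ($X{\left(c,r \right)} = 1 r = r$)
$F{\left(W,b \right)} = \frac{3178}{9} + W + b$ ($F{\left(W,b \right)} = \left(W + b\right) + \frac{3178}{9} = \frac{3178}{9} + W + b$)
$F{\left(X{\left(-19,4 + 1 \cdot 2 \right)},215 \right)} - -124318 = \left(\frac{3178}{9} + \left(4 + 1 \cdot 2\right) + 215\right) - -124318 = \left(\frac{3178}{9} + \left(4 + 2\right) + 215\right) + 124318 = \left(\frac{3178}{9} + 6 + 215\right) + 124318 = \frac{5167}{9} + 124318 = \frac{1124029}{9}$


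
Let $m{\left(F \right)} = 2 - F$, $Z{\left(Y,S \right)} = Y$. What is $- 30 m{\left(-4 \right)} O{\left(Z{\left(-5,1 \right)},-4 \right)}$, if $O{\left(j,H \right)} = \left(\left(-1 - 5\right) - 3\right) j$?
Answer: $-8100$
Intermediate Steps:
$O{\left(j,H \right)} = - 9 j$ ($O{\left(j,H \right)} = \left(-6 - 3\right) j = - 9 j$)
$- 30 m{\left(-4 \right)} O{\left(Z{\left(-5,1 \right)},-4 \right)} = - 30 \left(2 - -4\right) \left(\left(-9\right) \left(-5\right)\right) = - 30 \left(2 + 4\right) 45 = \left(-30\right) 6 \cdot 45 = \left(-180\right) 45 = -8100$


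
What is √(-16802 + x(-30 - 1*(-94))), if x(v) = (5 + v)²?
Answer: I*√12041 ≈ 109.73*I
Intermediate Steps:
√(-16802 + x(-30 - 1*(-94))) = √(-16802 + (5 + (-30 - 1*(-94)))²) = √(-16802 + (5 + (-30 + 94))²) = √(-16802 + (5 + 64)²) = √(-16802 + 69²) = √(-16802 + 4761) = √(-12041) = I*√12041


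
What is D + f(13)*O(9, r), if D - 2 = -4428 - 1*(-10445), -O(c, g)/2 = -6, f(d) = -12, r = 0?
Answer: 5875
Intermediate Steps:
O(c, g) = 12 (O(c, g) = -2*(-6) = 12)
D = 6019 (D = 2 + (-4428 - 1*(-10445)) = 2 + (-4428 + 10445) = 2 + 6017 = 6019)
D + f(13)*O(9, r) = 6019 - 12*12 = 6019 - 144 = 5875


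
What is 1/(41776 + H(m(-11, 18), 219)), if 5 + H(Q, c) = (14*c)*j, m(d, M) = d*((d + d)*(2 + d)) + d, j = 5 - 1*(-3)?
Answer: 1/66299 ≈ 1.5083e-5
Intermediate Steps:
j = 8 (j = 5 + 3 = 8)
m(d, M) = d + 2*d²*(2 + d) (m(d, M) = d*((2*d)*(2 + d)) + d = d*(2*d*(2 + d)) + d = 2*d²*(2 + d) + d = d + 2*d²*(2 + d))
H(Q, c) = -5 + 112*c (H(Q, c) = -5 + (14*c)*8 = -5 + 112*c)
1/(41776 + H(m(-11, 18), 219)) = 1/(41776 + (-5 + 112*219)) = 1/(41776 + (-5 + 24528)) = 1/(41776 + 24523) = 1/66299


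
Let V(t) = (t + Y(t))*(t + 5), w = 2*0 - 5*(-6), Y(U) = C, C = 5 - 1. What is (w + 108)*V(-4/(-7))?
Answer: 172224/49 ≈ 3514.8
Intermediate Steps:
C = 4
Y(U) = 4
w = 30 (w = 0 + 30 = 30)
V(t) = (4 + t)*(5 + t) (V(t) = (t + 4)*(t + 5) = (4 + t)*(5 + t))
(w + 108)*V(-4/(-7)) = (30 + 108)*(20 + (-4/(-7))² + 9*(-4/(-7))) = 138*(20 + (-4*(-⅐))² + 9*(-4*(-⅐))) = 138*(20 + (4/7)² + 9*(4/7)) = 138*(20 + 16/49 + 36/7) = 138*(1248/49) = 172224/49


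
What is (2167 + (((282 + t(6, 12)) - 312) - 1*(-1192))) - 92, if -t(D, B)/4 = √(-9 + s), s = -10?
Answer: 3237 - 4*I*√19 ≈ 3237.0 - 17.436*I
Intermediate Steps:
t(D, B) = -4*I*√19 (t(D, B) = -4*√(-9 - 10) = -4*I*√19)
(2167 + (((282 + t(6, 12)) - 312) - 1*(-1192))) - 92 = (2167 + (((282 - 4*I*√19) - 312) - 1*(-1192))) - 92 = (2167 + ((-30 - 4*I*√19) + 1192)) - 92 = (2167 + (1162 - 4*I*√19)) - 92 = (3329 - 4*I*√19) - 92 = 3237 - 4*I*√19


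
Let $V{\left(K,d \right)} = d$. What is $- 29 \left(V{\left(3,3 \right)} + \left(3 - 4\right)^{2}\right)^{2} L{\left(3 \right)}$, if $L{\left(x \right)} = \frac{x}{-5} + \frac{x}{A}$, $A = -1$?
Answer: $\frac{8352}{5} \approx 1670.4$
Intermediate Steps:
$L{\left(x \right)} = - \frac{6 x}{5}$ ($L{\left(x \right)} = \frac{x}{-5} + \frac{x}{-1} = x \left(- \frac{1}{5}\right) + x \left(-1\right) = - \frac{x}{5} - x = - \frac{6 x}{5}$)
$- 29 \left(V{\left(3,3 \right)} + \left(3 - 4\right)^{2}\right)^{2} L{\left(3 \right)} = - 29 \left(3 + \left(3 - 4\right)^{2}\right)^{2} \left(\left(- \frac{6}{5}\right) 3\right) = - 29 \left(3 + \left(-1\right)^{2}\right)^{2} \left(- \frac{18}{5}\right) = - 29 \left(3 + 1\right)^{2} \left(- \frac{18}{5}\right) = - 29 \cdot 4^{2} \left(- \frac{18}{5}\right) = \left(-29\right) 16 \left(- \frac{18}{5}\right) = \left(-464\right) \left(- \frac{18}{5}\right) = \frac{8352}{5}$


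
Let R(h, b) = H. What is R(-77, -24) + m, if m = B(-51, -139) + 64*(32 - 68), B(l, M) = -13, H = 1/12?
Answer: -27803/12 ≈ -2316.9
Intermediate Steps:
H = 1/12 ≈ 0.083333
R(h, b) = 1/12
m = -2317 (m = -13 + 64*(32 - 68) = -13 + 64*(-36) = -13 - 2304 = -2317)
R(-77, -24) + m = 1/12 - 2317 = -27803/12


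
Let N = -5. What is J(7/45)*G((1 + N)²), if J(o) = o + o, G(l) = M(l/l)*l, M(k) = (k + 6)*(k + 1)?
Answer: 3136/45 ≈ 69.689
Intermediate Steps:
M(k) = (1 + k)*(6 + k) (M(k) = (6 + k)*(1 + k) = (1 + k)*(6 + k))
G(l) = 14*l (G(l) = (6 + (l/l)² + 7*(l/l))*l = (6 + 1² + 7*1)*l = (6 + 1 + 7)*l = 14*l)
J(o) = 2*o
J(7/45)*G((1 + N)²) = (2*(7/45))*(14*(1 - 5)²) = (2*(7*(1/45)))*(14*(-4)²) = (2*(7/45))*(14*16) = (14/45)*224 = 3136/45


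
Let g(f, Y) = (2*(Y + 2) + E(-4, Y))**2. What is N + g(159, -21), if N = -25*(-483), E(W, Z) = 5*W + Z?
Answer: 18316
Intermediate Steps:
E(W, Z) = Z + 5*W
g(f, Y) = (-16 + 3*Y)**2 (g(f, Y) = (2*(Y + 2) + (Y + 5*(-4)))**2 = (2*(2 + Y) + (Y - 20))**2 = ((4 + 2*Y) + (-20 + Y))**2 = (-16 + 3*Y)**2)
N = 12075
N + g(159, -21) = 12075 + (-16 + 3*(-21))**2 = 12075 + (-16 - 63)**2 = 12075 + (-79)**2 = 12075 + 6241 = 18316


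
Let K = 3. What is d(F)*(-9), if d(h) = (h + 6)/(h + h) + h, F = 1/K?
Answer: -177/2 ≈ -88.500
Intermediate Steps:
F = ⅓ (F = 1/3 = ⅓ ≈ 0.33333)
d(h) = h + (6 + h)/(2*h) (d(h) = (6 + h)/((2*h)) + h = (6 + h)*(1/(2*h)) + h = (6 + h)/(2*h) + h = h + (6 + h)/(2*h))
d(F)*(-9) = (½ + ⅓ + 3/(⅓))*(-9) = (½ + ⅓ + 3*3)*(-9) = (½ + ⅓ + 9)*(-9) = (59/6)*(-9) = -177/2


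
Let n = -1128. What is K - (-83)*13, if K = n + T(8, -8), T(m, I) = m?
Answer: -41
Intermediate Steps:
K = -1120 (K = -1128 + 8 = -1120)
K - (-83)*13 = -1120 - (-83)*13 = -1120 - 1*(-1079) = -1120 + 1079 = -41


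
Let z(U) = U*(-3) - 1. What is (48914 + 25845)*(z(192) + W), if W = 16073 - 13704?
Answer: 133968128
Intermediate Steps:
W = 2369
z(U) = -1 - 3*U (z(U) = -3*U - 1 = -1 - 3*U)
(48914 + 25845)*(z(192) + W) = (48914 + 25845)*((-1 - 3*192) + 2369) = 74759*((-1 - 576) + 2369) = 74759*(-577 + 2369) = 74759*1792 = 133968128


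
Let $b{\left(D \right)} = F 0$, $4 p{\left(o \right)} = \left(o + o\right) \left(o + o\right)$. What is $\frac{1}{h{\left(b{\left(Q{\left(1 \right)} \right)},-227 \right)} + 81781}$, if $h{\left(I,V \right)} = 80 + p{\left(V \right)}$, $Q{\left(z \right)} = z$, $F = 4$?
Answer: $\frac{1}{133390} \approx 7.4968 \cdot 10^{-6}$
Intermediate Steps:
$p{\left(o \right)} = o^{2}$ ($p{\left(o \right)} = \frac{\left(o + o\right) \left(o + o\right)}{4} = \frac{2 o 2 o}{4} = \frac{4 o^{2}}{4} = o^{2}$)
$b{\left(D \right)} = 0$ ($b{\left(D \right)} = 4 \cdot 0 = 0$)
$h{\left(I,V \right)} = 80 + V^{2}$
$\frac{1}{h{\left(b{\left(Q{\left(1 \right)} \right)},-227 \right)} + 81781} = \frac{1}{\left(80 + \left(-227\right)^{2}\right) + 81781} = \frac{1}{\left(80 + 51529\right) + 81781} = \frac{1}{51609 + 81781} = \frac{1}{133390}$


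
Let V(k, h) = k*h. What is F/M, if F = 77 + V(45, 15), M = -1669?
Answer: -752/1669 ≈ -0.45057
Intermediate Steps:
V(k, h) = h*k
F = 752 (F = 77 + 15*45 = 77 + 675 = 752)
F/M = 752/(-1669) = 752*(-1/1669) = -752/1669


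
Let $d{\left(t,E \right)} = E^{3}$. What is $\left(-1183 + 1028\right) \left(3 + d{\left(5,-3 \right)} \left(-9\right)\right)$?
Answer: $-38130$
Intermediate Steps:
$\left(-1183 + 1028\right) \left(3 + d{\left(5,-3 \right)} \left(-9\right)\right) = \left(-1183 + 1028\right) \left(3 + \left(-3\right)^{3} \left(-9\right)\right) = - 155 \left(3 - -243\right) = - 155 \left(3 + 243\right) = \left(-155\right) 246 = -38130$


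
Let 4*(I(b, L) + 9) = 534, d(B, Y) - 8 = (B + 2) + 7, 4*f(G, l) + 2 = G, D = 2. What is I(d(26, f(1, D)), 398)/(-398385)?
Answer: -83/265590 ≈ -0.00031251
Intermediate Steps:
f(G, l) = -½ + G/4
d(B, Y) = 17 + B (d(B, Y) = 8 + ((B + 2) + 7) = 8 + ((2 + B) + 7) = 8 + (9 + B) = 17 + B)
I(b, L) = 249/2 (I(b, L) = -9 + (¼)*534 = -9 + 267/2 = 249/2)
I(d(26, f(1, D)), 398)/(-398385) = (249/2)/(-398385) = (249/2)*(-1/398385) = -83/265590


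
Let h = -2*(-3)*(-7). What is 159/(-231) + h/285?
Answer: -6113/7315 ≈ -0.83568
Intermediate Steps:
h = -42 (h = 6*(-7) = -42)
159/(-231) + h/285 = 159/(-231) - 42/285 = 159*(-1/231) - 42*1/285 = -53/77 - 14/95 = -6113/7315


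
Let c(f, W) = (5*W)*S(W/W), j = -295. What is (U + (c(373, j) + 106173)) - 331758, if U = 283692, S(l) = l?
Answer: 56632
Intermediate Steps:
c(f, W) = 5*W (c(f, W) = (5*W)*(W/W) = (5*W)*1 = 5*W)
(U + (c(373, j) + 106173)) - 331758 = (283692 + (5*(-295) + 106173)) - 331758 = (283692 + (-1475 + 106173)) - 331758 = (283692 + 104698) - 331758 = 388390 - 331758 = 56632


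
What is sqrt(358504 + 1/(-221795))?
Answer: sqrt(17635895167828805)/221795 ≈ 598.75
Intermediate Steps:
sqrt(358504 + 1/(-221795)) = sqrt(358504 - 1/221795) = sqrt(79514394679/221795) = sqrt(17635895167828805)/221795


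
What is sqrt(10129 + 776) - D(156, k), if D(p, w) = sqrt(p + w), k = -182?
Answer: sqrt(10905) - I*sqrt(26) ≈ 104.43 - 5.099*I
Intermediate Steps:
sqrt(10129 + 776) - D(156, k) = sqrt(10129 + 776) - sqrt(156 - 182) = sqrt(10905) - sqrt(-26) = sqrt(10905) - I*sqrt(26)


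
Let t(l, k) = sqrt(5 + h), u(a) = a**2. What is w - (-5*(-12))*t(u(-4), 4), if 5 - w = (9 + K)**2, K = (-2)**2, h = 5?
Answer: -164 - 60*sqrt(10) ≈ -353.74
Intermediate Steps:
K = 4
w = -164 (w = 5 - (9 + 4)**2 = 5 - 1*13**2 = 5 - 1*169 = 5 - 169 = -164)
t(l, k) = sqrt(10) (t(l, k) = sqrt(5 + 5) = sqrt(10))
w - (-5*(-12))*t(u(-4), 4) = -164 - (-5*(-12))*sqrt(10) = -164 - 60*sqrt(10)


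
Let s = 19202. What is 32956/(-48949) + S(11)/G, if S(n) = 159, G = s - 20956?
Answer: -65587715/85856546 ≈ -0.76392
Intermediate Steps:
G = -1754 (G = 19202 - 20956 = -1754)
32956/(-48949) + S(11)/G = 32956/(-48949) + 159/(-1754) = 32956*(-1/48949) + 159*(-1/1754) = -32956/48949 - 159/1754 = -65587715/85856546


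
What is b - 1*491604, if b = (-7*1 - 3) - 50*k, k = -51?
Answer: -489064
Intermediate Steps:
b = 2540 (b = (-7*1 - 3) - 50*(-51) = (-7 - 3) + 2550 = -10 + 2550 = 2540)
b - 1*491604 = 2540 - 1*491604 = 2540 - 491604 = -489064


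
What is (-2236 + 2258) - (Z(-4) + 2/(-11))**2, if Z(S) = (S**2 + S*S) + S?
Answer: -90974/121 ≈ -751.85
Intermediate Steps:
Z(S) = S + 2*S**2 (Z(S) = (S**2 + S**2) + S = 2*S**2 + S = S + 2*S**2)
(-2236 + 2258) - (Z(-4) + 2/(-11))**2 = (-2236 + 2258) - (-4*(1 + 2*(-4)) + 2/(-11))**2 = 22 - (-4*(1 - 8) + 2*(-1/11))**2 = 22 - (-4*(-7) - 2/11)**2 = 22 - (28 - 2/11)**2 = 22 - (306/11)**2 = 22 - 1*93636/121 = 22 - 93636/121 = -90974/121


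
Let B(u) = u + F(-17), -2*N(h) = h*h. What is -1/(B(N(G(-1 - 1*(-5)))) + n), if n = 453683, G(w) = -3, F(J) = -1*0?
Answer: -2/907357 ≈ -2.2042e-6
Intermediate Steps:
F(J) = 0
N(h) = -h²/2 (N(h) = -h*h/2 = -h²/2)
B(u) = u (B(u) = u + 0 = u)
-1/(B(N(G(-1 - 1*(-5)))) + n) = -1/(-½*(-3)² + 453683) = -1/(-½*9 + 453683) = -1/(-9/2 + 453683) = -1/907357/2 = -1*2/907357 = -2/907357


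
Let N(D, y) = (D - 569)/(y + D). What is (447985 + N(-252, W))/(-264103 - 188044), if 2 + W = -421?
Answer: -302390696/305199225 ≈ -0.99080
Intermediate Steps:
W = -423 (W = -2 - 421 = -423)
N(D, y) = (-569 + D)/(D + y)
(447985 + N(-252, W))/(-264103 - 188044) = (447985 + (-569 - 252)/(-252 - 423))/(-264103 - 188044) = (447985 - 821/(-675))/(-452147) = (447985 - 1/675*(-821))*(-1/452147) = (447985 + 821/675)*(-1/452147) = (302390696/675)*(-1/452147) = -302390696/305199225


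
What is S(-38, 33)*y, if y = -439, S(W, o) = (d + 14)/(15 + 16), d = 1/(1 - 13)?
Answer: -73313/372 ≈ -197.08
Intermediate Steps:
d = -1/12 (d = 1/(-12) = -1/12 ≈ -0.083333)
S(W, o) = 167/372 (S(W, o) = (-1/12 + 14)/(15 + 16) = (167/12)/31 = (167/12)*(1/31) = 167/372)
S(-38, 33)*y = (167/372)*(-439) = -73313/372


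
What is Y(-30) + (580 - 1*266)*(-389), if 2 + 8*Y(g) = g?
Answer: -122150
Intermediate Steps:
Y(g) = -1/4 + g/8
Y(-30) + (580 - 1*266)*(-389) = (-1/4 + (1/8)*(-30)) + (580 - 1*266)*(-389) = (-1/4 - 15/4) + (580 - 266)*(-389) = -4 + 314*(-389) = -4 - 122146 = -122150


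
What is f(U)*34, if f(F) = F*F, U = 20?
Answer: 13600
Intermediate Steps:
f(F) = F²
f(U)*34 = 20²*34 = 400*34 = 13600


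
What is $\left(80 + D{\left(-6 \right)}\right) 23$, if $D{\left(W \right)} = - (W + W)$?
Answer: $2116$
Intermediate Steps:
$D{\left(W \right)} = - 2 W$
$\left(80 + D{\left(-6 \right)}\right) 23 = \left(80 - -12\right) 23 = \left(80 + 12\right) 23 = 92 \cdot 23 = 2116$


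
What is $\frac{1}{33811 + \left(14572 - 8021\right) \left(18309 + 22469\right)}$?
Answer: $\frac{1}{267170489} \approx 3.7429 \cdot 10^{-9}$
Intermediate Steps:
$\frac{1}{33811 + \left(14572 - 8021\right) \left(18309 + 22469\right)} = \frac{1}{33811 + 6551 \cdot 40778} = \frac{1}{33811 + 267136678} = \frac{1}{267170489}$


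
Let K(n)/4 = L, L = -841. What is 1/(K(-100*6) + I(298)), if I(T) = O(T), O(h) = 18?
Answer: -1/3346 ≈ -0.00029886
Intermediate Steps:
K(n) = -3364 (K(n) = 4*(-841) = -3364)
I(T) = 18
1/(K(-100*6) + I(298)) = 1/(-3364 + 18) = 1/(-3346) = -1/3346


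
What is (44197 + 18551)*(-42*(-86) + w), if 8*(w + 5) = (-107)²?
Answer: 632264535/2 ≈ 3.1613e+8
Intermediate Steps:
w = 11409/8 (w = -5 + (⅛)*(-107)² = -5 + (⅛)*11449 = -5 + 11449/8 = 11409/8 ≈ 1426.1)
(44197 + 18551)*(-42*(-86) + w) = (44197 + 18551)*(-42*(-86) + 11409/8) = 62748*(3612 + 11409/8) = 62748*(40305/8) = 632264535/2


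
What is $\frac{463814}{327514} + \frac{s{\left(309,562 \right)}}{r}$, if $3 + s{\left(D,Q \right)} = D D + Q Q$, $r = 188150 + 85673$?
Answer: $\frac{11896211565}{4076403001} \approx 2.9183$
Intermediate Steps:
$r = 273823$
$s{\left(D,Q \right)} = -3 + D^{2} + Q^{2}$ ($s{\left(D,Q \right)} = -3 + \left(D D + Q Q\right) = -3 + \left(D^{2} + Q^{2}\right) = -3 + D^{2} + Q^{2}$)
$\frac{463814}{327514} + \frac{s{\left(309,562 \right)}}{r} = \frac{463814}{327514} + \frac{-3 + 309^{2} + 562^{2}}{273823} = 463814 \cdot \frac{1}{327514} + \left(-3 + 95481 + 315844\right) \frac{1}{273823} = \frac{231907}{163757} + 411322 \cdot \frac{1}{273823} = \frac{231907}{163757} + \frac{411322}{273823} = \frac{11896211565}{4076403001}$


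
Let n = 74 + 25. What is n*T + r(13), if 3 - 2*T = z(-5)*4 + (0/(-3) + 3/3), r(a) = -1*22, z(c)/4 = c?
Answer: 4037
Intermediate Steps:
n = 99
z(c) = 4*c
r(a) = -22
T = 41 (T = 3/2 - ((4*(-5))*4 + (0/(-3) + 3/3))/2 = 3/2 - (-20*4 + (0*(-⅓) + 3*(⅓)))/2 = 3/2 - (-80 + (0 + 1))/2 = 3/2 - (-80 + 1)/2 = 3/2 - ½*(-79) = 3/2 + 79/2 = 41)
n*T + r(13) = 99*41 - 22 = 4059 - 22 = 4037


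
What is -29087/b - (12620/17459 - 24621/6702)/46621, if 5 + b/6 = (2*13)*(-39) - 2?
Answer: 13222964967447380/2784845587109469 ≈ 4.7482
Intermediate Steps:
b = -6126 (b = -30 + 6*((2*13)*(-39) - 2) = -30 + 6*(26*(-39) - 2) = -30 + 6*(-1014 - 2) = -30 + 6*(-1016) = -30 - 6096 = -6126)
-29087/b - (12620/17459 - 24621/6702)/46621 = -29087/(-6126) - (12620/17459 - 24621/6702)/46621 = -29087*(-1/6126) - (12620*(1/17459) - 24621*1/6702)*(1/46621) = 29087/6126 - (12620/17459 - 8207/2234)*(1/46621) = 29087/6126 - 1*(-115092933/39003406)*(1/46621) = 29087/6126 + (115092933/39003406)*(1/46621) = 29087/6126 + 115092933/1818377791126 = 13222964967447380/2784845587109469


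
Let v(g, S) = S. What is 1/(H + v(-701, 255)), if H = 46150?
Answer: 1/46405 ≈ 2.1549e-5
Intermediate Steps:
1/(H + v(-701, 255)) = 1/(46150 + 255) = 1/46405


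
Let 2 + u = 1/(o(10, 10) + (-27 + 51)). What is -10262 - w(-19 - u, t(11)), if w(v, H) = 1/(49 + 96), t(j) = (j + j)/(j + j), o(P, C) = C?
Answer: -1487991/145 ≈ -10262.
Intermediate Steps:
u = -67/34 (u = -2 + 1/(10 + (-27 + 51)) = -2 + 1/(10 + 24) = -2 + 1/34 = -67/34 ≈ -1.9706)
t(j) = 1 (t(j) = (2*j)/((2*j)) = (2*j)*(1/(2*j)) = 1)
w(v, H) = 1/145
-10262 - w(-19 - u, t(11)) = -10262 - 1*1/145 = -10262 - 1/145 = -1487991/145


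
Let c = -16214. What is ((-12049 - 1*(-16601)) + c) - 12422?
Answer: -24084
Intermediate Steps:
((-12049 - 1*(-16601)) + c) - 12422 = ((-12049 - 1*(-16601)) - 16214) - 12422 = ((-12049 + 16601) - 16214) - 12422 = (4552 - 16214) - 12422 = -11662 - 12422 = -24084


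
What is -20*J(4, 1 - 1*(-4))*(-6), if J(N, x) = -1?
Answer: -120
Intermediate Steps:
-20*J(4, 1 - 1*(-4))*(-6) = -20*(-1)*(-6) = 20*(-6) = -120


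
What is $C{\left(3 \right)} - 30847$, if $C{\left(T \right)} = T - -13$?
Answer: $-30831$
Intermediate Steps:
$C{\left(T \right)} = 13 + T$ ($C{\left(T \right)} = T + 13 = 13 + T$)
$C{\left(3 \right)} - 30847 = \left(13 + 3\right) - 30847 = 16 - 30847 = -30831$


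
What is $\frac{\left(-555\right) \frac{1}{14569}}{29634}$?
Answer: $- \frac{185}{143912582} \approx -1.2855 \cdot 10^{-6}$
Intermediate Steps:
$\frac{\left(-555\right) \frac{1}{14569}}{29634} = \left(-555\right) \frac{1}{14569} \cdot \frac{1}{29634} = \left(- \frac{555}{14569}\right) \frac{1}{29634} = - \frac{185}{143912582}$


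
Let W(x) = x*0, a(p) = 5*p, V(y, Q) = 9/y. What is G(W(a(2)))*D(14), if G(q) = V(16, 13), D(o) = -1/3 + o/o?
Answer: 3/8 ≈ 0.37500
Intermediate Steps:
W(x) = 0
D(o) = 2/3 (D(o) = -1*1/3 + 1 = -1/3 + 1 = 2/3)
G(q) = 9/16
G(W(a(2)))*D(14) = (9/16)*(2/3) = 3/8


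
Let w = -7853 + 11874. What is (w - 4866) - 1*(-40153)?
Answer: 39308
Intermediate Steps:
w = 4021
(w - 4866) - 1*(-40153) = (4021 - 4866) - 1*(-40153) = -845 + 40153 = 39308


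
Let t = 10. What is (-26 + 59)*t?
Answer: 330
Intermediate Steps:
(-26 + 59)*t = (-26 + 59)*10 = 33*10 = 330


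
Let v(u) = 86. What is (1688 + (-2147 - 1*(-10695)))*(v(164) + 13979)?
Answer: 143969340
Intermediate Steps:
(1688 + (-2147 - 1*(-10695)))*(v(164) + 13979) = (1688 + (-2147 - 1*(-10695)))*(86 + 13979) = (1688 + (-2147 + 10695))*14065 = (1688 + 8548)*14065 = 10236*14065 = 143969340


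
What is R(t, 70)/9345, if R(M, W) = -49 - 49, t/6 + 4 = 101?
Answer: -14/1335 ≈ -0.010487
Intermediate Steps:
t = 582 (t = -24 + 6*101 = -24 + 606 = 582)
R(M, W) = -98
R(t, 70)/9345 = -98/9345 = -98*1/9345 = -14/1335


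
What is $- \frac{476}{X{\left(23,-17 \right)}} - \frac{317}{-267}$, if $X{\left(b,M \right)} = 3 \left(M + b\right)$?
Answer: $- \frac{20231}{801} \approx -25.257$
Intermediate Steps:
$X{\left(b,M \right)} = 3 M + 3 b$
$- \frac{476}{X{\left(23,-17 \right)}} - \frac{317}{-267} = - \frac{476}{3 \left(-17\right) + 3 \cdot 23} - \frac{317}{-267} = - \frac{476}{-51 + 69} - - \frac{317}{267} = - \frac{476}{18} + \frac{317}{267} = \left(-476\right) \frac{1}{18} + \frac{317}{267} = - \frac{238}{9} + \frac{317}{267} = - \frac{20231}{801}$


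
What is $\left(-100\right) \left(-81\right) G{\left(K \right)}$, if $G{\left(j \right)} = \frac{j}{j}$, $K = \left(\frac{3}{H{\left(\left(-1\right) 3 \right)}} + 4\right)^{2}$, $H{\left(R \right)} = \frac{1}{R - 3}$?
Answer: $8100$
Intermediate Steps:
$H{\left(R \right)} = \frac{1}{-3 + R}$
$K = 196$ ($K = \left(\frac{3}{\frac{1}{-3 - 3}} + 4\right)^{2} = \left(\frac{3}{\frac{1}{-6}} + 4\right)^{2} = \left(\frac{3}{- \frac{1}{6}} + 4\right)^{2} = \left(3 \left(-6\right) + 4\right)^{2} = \left(-18 + 4\right)^{2} = \left(-14\right)^{2} = 196$)
$G{\left(j \right)} = 1$
$\left(-100\right) \left(-81\right) G{\left(K \right)} = \left(-100\right) \left(-81\right) 1 = 8100 \cdot 1 = 8100$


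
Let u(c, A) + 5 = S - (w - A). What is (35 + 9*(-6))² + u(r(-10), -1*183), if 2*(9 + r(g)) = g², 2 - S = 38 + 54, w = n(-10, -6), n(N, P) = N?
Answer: 93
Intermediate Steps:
w = -10
S = -90 (S = 2 - (38 + 54) = 2 - 1*92 = 2 - 92 = -90)
r(g) = -9 + g²/2
u(c, A) = -85 + A (u(c, A) = -5 + (-90 - (-10 - A)) = -5 + (-90 + (10 + A)) = -5 + (-80 + A) = -85 + A)
(35 + 9*(-6))² + u(r(-10), -1*183) = (35 + 9*(-6))² + (-85 - 1*183) = (35 - 54)² + (-85 - 183) = (-19)² - 268 = 361 - 268 = 93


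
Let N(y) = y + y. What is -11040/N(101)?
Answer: -5520/101 ≈ -54.653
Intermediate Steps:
N(y) = 2*y
-11040/N(101) = -11040/(2*101) = -11040/202 = -11040*1/202 = -5520/101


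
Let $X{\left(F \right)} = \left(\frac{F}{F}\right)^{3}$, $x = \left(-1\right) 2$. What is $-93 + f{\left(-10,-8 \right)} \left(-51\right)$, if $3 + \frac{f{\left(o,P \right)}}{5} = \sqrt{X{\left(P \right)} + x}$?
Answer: $672 - 255 i \approx 672.0 - 255.0 i$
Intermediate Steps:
$x = -2$
$X{\left(F \right)} = 1$ ($X{\left(F \right)} = 1^{3} = 1$)
$f{\left(o,P \right)} = -15 + 5 i$ ($f{\left(o,P \right)} = -15 + 5 \sqrt{1 - 2} = -15 + 5 \sqrt{-1} = -15 + 5 i$)
$-93 + f{\left(-10,-8 \right)} \left(-51\right) = -93 + \left(-15 + 5 i\right) \left(-51\right) = -93 + \left(765 - 255 i\right) = 672 - 255 i$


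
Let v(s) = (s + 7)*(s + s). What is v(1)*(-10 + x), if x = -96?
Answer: -1696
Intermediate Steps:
v(s) = 2*s*(7 + s) (v(s) = (7 + s)*(2*s) = 2*s*(7 + s))
v(1)*(-10 + x) = (2*1*(7 + 1))*(-10 - 96) = (2*1*8)*(-106) = 16*(-106) = -1696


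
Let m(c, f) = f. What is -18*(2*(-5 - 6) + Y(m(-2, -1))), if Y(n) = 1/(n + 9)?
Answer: 1575/4 ≈ 393.75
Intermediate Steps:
Y(n) = 1/(9 + n)
-18*(2*(-5 - 6) + Y(m(-2, -1))) = -18*(2*(-5 - 6) + 1/(9 - 1)) = -18*(2*(-11) + 1/8) = -18*(-22 + ⅛) = -18*(-175/8) = 1575/4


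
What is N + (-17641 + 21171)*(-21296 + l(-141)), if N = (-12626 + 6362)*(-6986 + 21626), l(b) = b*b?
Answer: -96699910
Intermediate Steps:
l(b) = b²
N = -91704960 (N = -6264*14640 = -91704960)
N + (-17641 + 21171)*(-21296 + l(-141)) = -91704960 + (-17641 + 21171)*(-21296 + (-141)²) = -91704960 + 3530*(-21296 + 19881) = -91704960 + 3530*(-1415) = -91704960 - 4994950 = -96699910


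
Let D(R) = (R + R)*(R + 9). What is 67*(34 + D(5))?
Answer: 11658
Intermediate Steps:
D(R) = 2*R*(9 + R) (D(R) = (2*R)*(9 + R) = 2*R*(9 + R))
67*(34 + D(5)) = 67*(34 + 2*5*(9 + 5)) = 67*(34 + 2*5*14) = 67*(34 + 140) = 67*174 = 11658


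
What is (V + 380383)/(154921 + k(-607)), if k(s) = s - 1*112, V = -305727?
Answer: 37328/77101 ≈ 0.48414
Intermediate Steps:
k(s) = -112 + s (k(s) = s - 112 = -112 + s)
(V + 380383)/(154921 + k(-607)) = (-305727 + 380383)/(154921 + (-112 - 607)) = 74656/(154921 - 719) = 74656/154202 = 74656*(1/154202) = 37328/77101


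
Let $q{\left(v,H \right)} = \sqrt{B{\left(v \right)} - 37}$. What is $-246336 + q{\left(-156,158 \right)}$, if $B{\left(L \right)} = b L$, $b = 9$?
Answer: $-246336 + i \sqrt{1441} \approx -2.4634 \cdot 10^{5} + 37.961 i$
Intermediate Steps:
$B{\left(L \right)} = 9 L$
$q{\left(v,H \right)} = \sqrt{-37 + 9 v}$ ($q{\left(v,H \right)} = \sqrt{9 v - 37} = \sqrt{-37 + 9 v}$)
$-246336 + q{\left(-156,158 \right)} = -246336 + \sqrt{-37 + 9 \left(-156\right)} = -246336 + \sqrt{-37 - 1404} = -246336 + \sqrt{-1441} = -246336 + i \sqrt{1441}$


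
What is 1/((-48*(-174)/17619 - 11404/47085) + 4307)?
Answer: 276530205/1191079701883 ≈ 0.00023217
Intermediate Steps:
1/((-48*(-174)/17619 - 11404/47085) + 4307) = 1/((8352*(1/17619) - 11404*1/47085) + 4307) = 1/((2784/5873 - 11404/47085) + 4307) = 1/(64108948/276530205 + 4307) = 1/(1191079701883/276530205) = 276530205/1191079701883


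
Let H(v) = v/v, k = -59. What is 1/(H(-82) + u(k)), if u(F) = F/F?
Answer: ½ ≈ 0.50000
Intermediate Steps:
u(F) = 1
H(v) = 1
1/(H(-82) + u(k)) = 1/(1 + 1) = 1/2 = ½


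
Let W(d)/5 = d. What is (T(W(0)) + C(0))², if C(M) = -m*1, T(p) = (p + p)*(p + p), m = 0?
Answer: 0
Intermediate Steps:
W(d) = 5*d
T(p) = 4*p² (T(p) = (2*p)*(2*p) = 4*p²)
C(M) = 0 (C(M) = -1*0*1 = 0*1 = 0)
(T(W(0)) + C(0))² = (4*(5*0)² + 0)² = (4*0² + 0)² = (4*0 + 0)² = (0 + 0)² = 0² = 0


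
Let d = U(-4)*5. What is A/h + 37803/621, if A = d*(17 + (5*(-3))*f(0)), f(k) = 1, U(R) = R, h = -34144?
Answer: 53782103/883476 ≈ 60.876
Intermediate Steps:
d = -20 (d = -4*5 = -20)
A = -40 (A = -20*(17 + (5*(-3))*1) = -20*(17 - 15*1) = -20*(17 - 15) = -20*2 = -40)
A/h + 37803/621 = -40/(-34144) + 37803/621 = -40*(-1/34144) + 37803*(1/621) = 5/4268 + 12601/207 = 53782103/883476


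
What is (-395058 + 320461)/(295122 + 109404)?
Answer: -74597/404526 ≈ -0.18441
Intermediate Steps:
(-395058 + 320461)/(295122 + 109404) = -74597/404526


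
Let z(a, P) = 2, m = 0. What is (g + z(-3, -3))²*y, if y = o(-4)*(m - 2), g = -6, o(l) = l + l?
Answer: 256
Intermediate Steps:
o(l) = 2*l
y = 16 (y = (2*(-4))*(0 - 2) = -8*(-2) = 16)
(g + z(-3, -3))²*y = (-6 + 2)²*16 = (-4)²*16 = 16*16 = 256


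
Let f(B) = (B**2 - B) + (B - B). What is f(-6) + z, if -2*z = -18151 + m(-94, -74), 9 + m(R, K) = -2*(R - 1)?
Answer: 9027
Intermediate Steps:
m(R, K) = -7 - 2*R (m(R, K) = -9 - 2*(R - 1) = -9 - 2*(-1 + R) = -9 + (2 - 2*R) = -7 - 2*R)
f(B) = B**2 - B (f(B) = (B**2 - B) + 0 = B**2 - B)
z = 8985 (z = -(-18151 + (-7 - 2*(-94)))/2 = -(-18151 + (-7 + 188))/2 = -(-18151 + 181)/2 = -1/2*(-17970) = 8985)
f(-6) + z = -6*(-1 - 6) + 8985 = -6*(-7) + 8985 = 42 + 8985 = 9027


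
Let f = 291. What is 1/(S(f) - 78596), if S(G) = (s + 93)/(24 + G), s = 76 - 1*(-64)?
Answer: -315/24757507 ≈ -1.2723e-5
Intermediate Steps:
s = 140 (s = 76 + 64 = 140)
S(G) = 233/(24 + G) (S(G) = (140 + 93)/(24 + G) = 233/(24 + G))
1/(S(f) - 78596) = 1/(233/(24 + 291) - 78596) = 1/(233/315 - 78596) = 1/(-24757507/315) = -315/24757507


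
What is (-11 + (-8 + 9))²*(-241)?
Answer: -24100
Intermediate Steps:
(-11 + (-8 + 9))²*(-241) = (-11 + 1)²*(-241) = (-10)²*(-241) = 100*(-241) = -24100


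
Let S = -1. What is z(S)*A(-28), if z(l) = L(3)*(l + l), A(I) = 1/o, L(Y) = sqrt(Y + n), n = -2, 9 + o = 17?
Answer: -1/4 ≈ -0.25000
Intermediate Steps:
o = 8 (o = -9 + 17 = 8)
L(Y) = sqrt(-2 + Y) (L(Y) = sqrt(Y - 2) = sqrt(-2 + Y))
A(I) = 1/8
z(l) = 2*l (z(l) = sqrt(-2 + 3)*(l + l) = sqrt(1)*(2*l) = 1*(2*l) = 2*l)
z(S)*A(-28) = (2*(-1))*(1/8) = -2*1/8 = -1/4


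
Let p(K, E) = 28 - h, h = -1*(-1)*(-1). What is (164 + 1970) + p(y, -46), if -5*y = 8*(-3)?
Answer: 2163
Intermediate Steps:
y = 24/5 (y = -8*(-3)/5 = -⅕*(-24) = 24/5 ≈ 4.8000)
h = -1 (h = 1*(-1) = -1)
p(K, E) = 29 (p(K, E) = 28 - 1*(-1) = 28 + 1 = 29)
(164 + 1970) + p(y, -46) = (164 + 1970) + 29 = 2134 + 29 = 2163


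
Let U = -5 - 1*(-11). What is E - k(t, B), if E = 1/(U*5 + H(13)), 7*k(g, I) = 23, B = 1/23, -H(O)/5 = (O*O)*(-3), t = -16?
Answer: -58988/17955 ≈ -3.2853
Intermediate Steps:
H(O) = 15*O² (H(O) = -5*O*O*(-3) = -5*O²*(-3) = -(-15)*O² = 15*O²)
U = 6 (U = -5 + 11 = 6)
B = 1/23 ≈ 0.043478
k(g, I) = 23/7 (k(g, I) = (⅐)*23 = 23/7)
E = 1/2565 (E = 1/(6*5 + 15*13²) = 1/(30 + 15*169) = 1/(30 + 2535) = 1/2565 ≈ 0.00038986)
E - k(t, B) = 1/2565 - 1*23/7 = 1/2565 - 23/7 = -58988/17955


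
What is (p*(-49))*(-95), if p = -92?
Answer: -428260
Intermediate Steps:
(p*(-49))*(-95) = -92*(-49)*(-95) = 4508*(-95) = -428260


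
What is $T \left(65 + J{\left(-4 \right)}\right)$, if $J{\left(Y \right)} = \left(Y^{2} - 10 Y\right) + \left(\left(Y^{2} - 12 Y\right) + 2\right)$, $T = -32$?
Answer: $-5984$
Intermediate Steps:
$J{\left(Y \right)} = 2 - 22 Y + 2 Y^{2}$ ($J{\left(Y \right)} = \left(Y^{2} - 10 Y\right) + \left(2 + Y^{2} - 12 Y\right) = 2 - 22 Y + 2 Y^{2}$)
$T \left(65 + J{\left(-4 \right)}\right) = - 32 \left(65 + \left(2 - -88 + 2 \left(-4\right)^{2}\right)\right) = - 32 \left(65 + \left(2 + 88 + 2 \cdot 16\right)\right) = - 32 \left(65 + \left(2 + 88 + 32\right)\right) = - 32 \left(65 + 122\right) = \left(-32\right) 187 = -5984$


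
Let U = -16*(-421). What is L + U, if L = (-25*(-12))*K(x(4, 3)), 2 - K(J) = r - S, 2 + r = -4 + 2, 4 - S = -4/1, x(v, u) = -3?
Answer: 10936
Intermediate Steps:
S = 8 (S = 4 - (-4)/1 = 4 - (-4) = 4 - 1*(-4) = 4 + 4 = 8)
r = -4 (r = -2 + (-4 + 2) = -2 - 2 = -4)
K(J) = 14 (K(J) = 2 - (-4 - 1*8) = 2 - (-4 - 8) = 2 - 1*(-12) = 2 + 12 = 14)
U = 6736
L = 4200 (L = -25*(-12)*14 = 300*14 = 4200)
L + U = 4200 + 6736 = 10936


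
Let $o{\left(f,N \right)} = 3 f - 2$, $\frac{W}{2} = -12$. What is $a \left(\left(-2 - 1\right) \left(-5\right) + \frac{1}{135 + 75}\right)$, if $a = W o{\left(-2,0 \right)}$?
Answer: $\frac{100832}{35} \approx 2880.9$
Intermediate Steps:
$W = -24$ ($W = 2 \left(-12\right) = -24$)
$o{\left(f,N \right)} = -2 + 3 f$
$a = 192$ ($a = - 24 \left(-2 + 3 \left(-2\right)\right) = - 24 \left(-2 - 6\right) = \left(-24\right) \left(-8\right) = 192$)
$a \left(\left(-2 - 1\right) \left(-5\right) + \frac{1}{135 + 75}\right) = 192 \left(\left(-2 - 1\right) \left(-5\right) + \frac{1}{135 + 75}\right) = 192 \left(\left(-3\right) \left(-5\right) + \frac{1}{210}\right) = 192 \left(15 + \frac{1}{210}\right) = 192 \cdot \frac{3151}{210} = \frac{100832}{35}$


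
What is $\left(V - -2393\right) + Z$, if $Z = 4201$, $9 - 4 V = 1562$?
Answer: $\frac{24823}{4} \approx 6205.8$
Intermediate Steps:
$V = - \frac{1553}{4}$ ($V = \frac{9}{4} - \frac{781}{2} = - \frac{1553}{4} \approx -388.25$)
$\left(V - -2393\right) + Z = \left(- \frac{1553}{4} - -2393\right) + 4201 = \left(- \frac{1553}{4} + 2393\right) + 4201 = \frac{8019}{4} + 4201 = \frac{24823}{4}$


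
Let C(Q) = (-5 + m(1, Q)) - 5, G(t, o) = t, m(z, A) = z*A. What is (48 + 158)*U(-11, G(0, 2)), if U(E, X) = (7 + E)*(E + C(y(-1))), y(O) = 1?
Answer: 16480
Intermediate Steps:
m(z, A) = A*z
C(Q) = -10 + Q (C(Q) = (-5 + Q*1) - 5 = (-5 + Q) - 5 = -10 + Q)
U(E, X) = (-9 + E)*(7 + E) (U(E, X) = (7 + E)*(E + (-10 + 1)) = (7 + E)*(E - 9) = (7 + E)*(-9 + E) = (-9 + E)*(7 + E))
(48 + 158)*U(-11, G(0, 2)) = (48 + 158)*(-63 + (-11)² - 2*(-11)) = 206*(-63 + 121 + 22) = 206*80 = 16480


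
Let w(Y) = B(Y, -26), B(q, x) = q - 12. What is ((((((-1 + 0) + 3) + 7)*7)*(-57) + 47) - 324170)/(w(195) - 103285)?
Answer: 163857/51551 ≈ 3.1785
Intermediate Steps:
B(q, x) = -12 + q
w(Y) = -12 + Y
((((((-1 + 0) + 3) + 7)*7)*(-57) + 47) - 324170)/(w(195) - 103285) = ((((((-1 + 0) + 3) + 7)*7)*(-57) + 47) - 324170)/((-12 + 195) - 103285) = (((((-1 + 3) + 7)*7)*(-57) + 47) - 324170)/(183 - 103285) = ((((2 + 7)*7)*(-57) + 47) - 324170)/(-103102) = (((9*7)*(-57) + 47) - 324170)*(-1/103102) = ((63*(-57) + 47) - 324170)*(-1/103102) = ((-3591 + 47) - 324170)*(-1/103102) = (-3544 - 324170)*(-1/103102) = -327714*(-1/103102) = 163857/51551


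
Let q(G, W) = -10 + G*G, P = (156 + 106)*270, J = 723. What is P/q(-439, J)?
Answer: 23580/64237 ≈ 0.36708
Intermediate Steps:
P = 70740 (P = 262*270 = 70740)
q(G, W) = -10 + G**2
P/q(-439, J) = 70740/(-10 + (-439)**2) = 70740/(-10 + 192721) = 70740/192711 = 70740*(1/192711) = 23580/64237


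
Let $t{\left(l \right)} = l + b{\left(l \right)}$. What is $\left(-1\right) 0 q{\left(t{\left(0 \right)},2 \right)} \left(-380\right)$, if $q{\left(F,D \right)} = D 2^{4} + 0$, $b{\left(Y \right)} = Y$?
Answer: $0$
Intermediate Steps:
$t{\left(l \right)} = 2 l$ ($t{\left(l \right)} = l + l = 2 l$)
$q{\left(F,D \right)} = 16 D$ ($q{\left(F,D \right)} = D 16 + 0 = 16 D + 0 = 16 D$)
$\left(-1\right) 0 q{\left(t{\left(0 \right)},2 \right)} \left(-380\right) = \left(-1\right) 0 \cdot 16 \cdot 2 \left(-380\right) = 0 \cdot 32 \left(-380\right) = 0 \left(-380\right) = 0$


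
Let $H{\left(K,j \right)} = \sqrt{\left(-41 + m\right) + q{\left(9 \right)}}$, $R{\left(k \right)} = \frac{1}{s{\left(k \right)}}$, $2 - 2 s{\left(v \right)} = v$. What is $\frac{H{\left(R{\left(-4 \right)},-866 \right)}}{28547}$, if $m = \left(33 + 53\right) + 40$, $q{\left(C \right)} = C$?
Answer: $\frac{\sqrt{94}}{28547} \approx 0.00033963$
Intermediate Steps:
$s{\left(v \right)} = 1 - \frac{v}{2}$
$m = 126$ ($m = 86 + 40 = 126$)
$R{\left(k \right)} = \frac{1}{1 - \frac{k}{2}}$
$H{\left(K,j \right)} = \sqrt{94}$ ($H{\left(K,j \right)} = \sqrt{\left(-41 + 126\right) + 9} = \sqrt{85 + 9} = \sqrt{94}$)
$\frac{H{\left(R{\left(-4 \right)},-866 \right)}}{28547} = \frac{\sqrt{94}}{28547}$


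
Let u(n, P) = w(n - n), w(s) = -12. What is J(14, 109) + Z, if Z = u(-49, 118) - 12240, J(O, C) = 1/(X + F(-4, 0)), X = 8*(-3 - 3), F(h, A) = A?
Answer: -588097/48 ≈ -12252.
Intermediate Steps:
u(n, P) = -12
X = -48 (X = 8*(-6) = -48)
J(O, C) = -1/48 (J(O, C) = 1/(-48 + 0) = 1/(-48) = -1/48)
Z = -12252 (Z = -12 - 12240 = -12252)
J(14, 109) + Z = -1/48 - 12252 = -588097/48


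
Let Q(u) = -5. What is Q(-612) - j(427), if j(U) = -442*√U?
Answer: -5 + 442*√427 ≈ 9128.5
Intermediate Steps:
Q(-612) - j(427) = -5 - (-442)*√427 = -5 + 442*√427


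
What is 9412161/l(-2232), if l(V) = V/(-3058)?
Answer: 4797064723/372 ≈ 1.2895e+7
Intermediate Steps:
l(V) = -V/3058 (l(V) = V*(-1/3058) = -V/3058)
9412161/l(-2232) = 9412161/((-1/3058*(-2232))) = 9412161/(1116/1529) = 9412161*(1529/1116) = 4797064723/372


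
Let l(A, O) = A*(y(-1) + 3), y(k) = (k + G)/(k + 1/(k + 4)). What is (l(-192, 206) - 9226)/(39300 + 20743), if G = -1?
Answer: -10378/60043 ≈ -0.17284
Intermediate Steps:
y(k) = (-1 + k)/(k + 1/(4 + k)) (y(k) = (k - 1)/(k + 1/(k + 4)) = (-1 + k)/(k + 1/(4 + k)))
l(A, O) = 6*A (l(A, O) = A*((-4 + (-1)² + 3*(-1))/(1 + (-1)² + 4*(-1)) + 3) = A*((-4 + 1 - 3)/(1 + 1 - 4) + 3) = A*(-6/(-2) + 3) = A*(-½*(-6) + 3) = A*(3 + 3) = A*6 = 6*A)
(l(-192, 206) - 9226)/(39300 + 20743) = (6*(-192) - 9226)/(39300 + 20743) = (-1152 - 9226)/60043 = -10378*1/60043 = -10378/60043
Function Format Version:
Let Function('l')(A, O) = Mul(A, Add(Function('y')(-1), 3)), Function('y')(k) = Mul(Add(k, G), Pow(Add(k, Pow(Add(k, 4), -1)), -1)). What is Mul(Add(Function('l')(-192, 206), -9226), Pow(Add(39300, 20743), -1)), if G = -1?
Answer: Rational(-10378, 60043) ≈ -0.17284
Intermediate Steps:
Function('y')(k) = Mul(Pow(Add(k, Pow(Add(4, k), -1)), -1), Add(-1, k)) (Function('y')(k) = Mul(Add(k, -1), Pow(Add(k, Pow(Add(k, 4), -1)), -1)) = Mul(Add(-1, k), Pow(Add(k, Pow(Add(4, k), -1)), -1)) = Mul(Pow(Add(k, Pow(Add(4, k), -1)), -1), Add(-1, k)))
Function('l')(A, O) = Mul(6, A) (Function('l')(A, O) = Mul(A, Add(Mul(Pow(Add(1, Pow(-1, 2), Mul(4, -1)), -1), Add(-4, Pow(-1, 2), Mul(3, -1))), 3)) = Mul(A, Add(Mul(Pow(Add(1, 1, -4), -1), Add(-4, 1, -3)), 3)) = Mul(A, Add(Mul(Pow(-2, -1), -6), 3)) = Mul(A, Add(Mul(Rational(-1, 2), -6), 3)) = Mul(A, Add(3, 3)) = Mul(A, 6) = Mul(6, A))
Mul(Add(Function('l')(-192, 206), -9226), Pow(Add(39300, 20743), -1)) = Mul(Add(Mul(6, -192), -9226), Pow(Add(39300, 20743), -1)) = Mul(Add(-1152, -9226), Pow(60043, -1)) = Mul(-10378, Rational(1, 60043)) = Rational(-10378, 60043)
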